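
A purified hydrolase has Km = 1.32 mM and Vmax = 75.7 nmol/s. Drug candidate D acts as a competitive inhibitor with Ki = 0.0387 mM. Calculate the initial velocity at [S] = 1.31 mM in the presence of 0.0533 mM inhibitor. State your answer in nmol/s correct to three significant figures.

α = 1 + [I]/Ki = 1 + 0.0533/0.0387 = 2.377.
For a competitive inhibitor, Vmax is unchanged and the apparent Km becomes α·Km: Km,app = 3.14 mM, Vmax,app = 75.7 nmol/s.
v = Vmax,app·[S]/(Km,app + [S]) = 75.7 × 1.31/(3.14 + 1.31) = 22.3 nmol/s.

22.3 nmol/s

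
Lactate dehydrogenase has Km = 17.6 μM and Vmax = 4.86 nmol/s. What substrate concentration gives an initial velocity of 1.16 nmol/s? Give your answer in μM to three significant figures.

5.52 μM

The required fractional saturation is v/Vmax = 1.16/4.86 = 0.2387.
Then [S]/(Km+[S]) = 0.2387 ⇒ [S] = 17.6 × 0.2387/(1 − 0.2387) = 5.52 μM.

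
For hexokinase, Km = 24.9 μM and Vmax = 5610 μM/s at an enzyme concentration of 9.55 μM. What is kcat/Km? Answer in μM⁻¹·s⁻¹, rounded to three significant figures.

kcat = Vmax/[E]total = 5610/9.55 = 587 s⁻¹.
kcat/Km = 587/24.9 = 23.6 μM⁻¹·s⁻¹.

23.6 μM⁻¹·s⁻¹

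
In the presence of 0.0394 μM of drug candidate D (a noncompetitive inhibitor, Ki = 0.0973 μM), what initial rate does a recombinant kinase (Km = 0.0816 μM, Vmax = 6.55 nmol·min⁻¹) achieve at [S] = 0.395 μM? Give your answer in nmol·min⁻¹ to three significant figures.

α = 1 + [I]/Ki = 1 + 0.0394/0.0973 = 1.405.
For a noncompetitive inhibitor, Vmax is reduced to Vmax/α while Km is unchanged: Km,app = 0.0816 μM, Vmax,app = 4.66 nmol·min⁻¹.
v = Vmax,app·[S]/(Km,app + [S]) = 4.66 × 0.395/(0.0816 + 0.395) = 3.86 nmol·min⁻¹.

3.86 nmol·min⁻¹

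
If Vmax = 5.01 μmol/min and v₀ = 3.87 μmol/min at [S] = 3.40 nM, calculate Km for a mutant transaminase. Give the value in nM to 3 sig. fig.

1.00 nM

From v = Vmax[S]/(Km+[S]), Km = [S](Vmax − v)/v.
Km = 3.40 × (5.01 − 3.87) / 3.87 = 3.876/3.87 = 1.00 nM.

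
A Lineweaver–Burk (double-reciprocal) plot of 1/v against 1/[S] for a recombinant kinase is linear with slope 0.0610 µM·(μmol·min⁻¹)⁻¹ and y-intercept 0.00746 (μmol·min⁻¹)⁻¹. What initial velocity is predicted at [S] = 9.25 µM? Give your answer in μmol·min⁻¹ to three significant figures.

71.2 μmol·min⁻¹

The y-intercept is 1/Vmax, so Vmax = 1/0.00746 = 134 μmol·min⁻¹.
The slope is Km/Vmax, so Km = 0.0610 × 134 = 8.18 µM.
Then v = 134 × 9.25/(8.18 + 9.25) = 71.2 μmol·min⁻¹.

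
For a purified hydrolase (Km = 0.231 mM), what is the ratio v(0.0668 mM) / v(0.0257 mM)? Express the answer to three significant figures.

Since Vmax cancels, v₂/v₁ = [S]₂(Km+[S]₁) / [S]₁(Km+[S]₂).
= 0.0668×(0.231+0.0257) / (0.0257×(0.231+0.0668)) = 0.01715/0.007653 = 2.24.

2.24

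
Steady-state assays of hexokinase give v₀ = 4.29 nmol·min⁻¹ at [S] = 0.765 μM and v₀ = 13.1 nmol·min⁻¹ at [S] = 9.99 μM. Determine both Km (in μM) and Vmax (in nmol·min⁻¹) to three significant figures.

Km = 2.05 μM; Vmax = 15.8 nmol·min⁻¹

From v = Vmax[S]/(Km+[S]), each point gives Vmax = v(Km+[S])/[S].
Equating: 4.29(Km+0.765)/0.765 = 13.1(Km+9.99)/9.99.
5.608·Km + 4.29 = 1.311·Km + 13.1, so (5.608 − 1.311)·Km = 13.1 − 4.29.
Km = 8.810/4.297 = 2.05 μM; then Vmax = 4.29(2.05+0.765)/0.765 = 15.8 nmol·min⁻¹.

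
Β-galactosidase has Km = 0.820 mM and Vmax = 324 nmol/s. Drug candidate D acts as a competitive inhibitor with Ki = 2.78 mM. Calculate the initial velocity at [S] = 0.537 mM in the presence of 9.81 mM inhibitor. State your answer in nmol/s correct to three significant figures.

With α = 1 + [I]/Ki = 1 + 9.81/2.78 = 4.529, the competitive rate law is v = Vmax[S] / (αKm + [S]).
v = 324×0.537 / (4.529×0.820 + 0.537) = 174.0/4.251 = 40.9 nmol/s.

40.9 nmol/s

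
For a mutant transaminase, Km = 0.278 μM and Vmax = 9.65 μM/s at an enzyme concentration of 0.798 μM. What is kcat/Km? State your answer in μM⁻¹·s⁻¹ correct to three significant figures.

kcat = Vmax/[E]total = 9.65/0.798 = 12.1 s⁻¹.
kcat/Km = 12.1/0.278 = 43.5 μM⁻¹·s⁻¹.

43.5 μM⁻¹·s⁻¹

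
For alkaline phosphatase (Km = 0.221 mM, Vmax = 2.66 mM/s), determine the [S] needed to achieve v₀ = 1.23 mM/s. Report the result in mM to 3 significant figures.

The required fractional saturation is v/Vmax = 1.23/2.66 = 0.4624.
Then [S]/(Km+[S]) = 0.4624 ⇒ [S] = 0.221 × 0.4624/(1 − 0.4624) = 0.190 mM.

0.190 mM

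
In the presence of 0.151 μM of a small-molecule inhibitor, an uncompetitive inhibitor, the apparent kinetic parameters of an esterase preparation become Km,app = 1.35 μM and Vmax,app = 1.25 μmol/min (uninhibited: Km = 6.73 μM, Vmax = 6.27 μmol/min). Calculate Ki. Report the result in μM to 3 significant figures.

Uncompetitive: Vmax,app = Vmax/α (and Km,app = Km/α) with α = 1 + [I]/Ki.
α = Vmax/Vmax,app = 6.27/1.25 = 5.016.
Since α = 1 + [I]/Ki, [I]/Ki = 5.016 − 1 = 4.016 and Ki = 0.151/4.016 = 0.0376 μM.

0.0376 μM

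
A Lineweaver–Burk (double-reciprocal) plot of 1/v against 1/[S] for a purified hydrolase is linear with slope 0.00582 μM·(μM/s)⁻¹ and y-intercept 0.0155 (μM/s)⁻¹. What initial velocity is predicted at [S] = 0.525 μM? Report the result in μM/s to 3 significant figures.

37.6 μM/s

The y-intercept is 1/Vmax, so Vmax = 1/0.0155 = 64.5 μM/s.
The slope is Km/Vmax, so Km = 0.00582 × 64.5 = 0.375 μM.
Then v = 64.5 × 0.525/(0.375 + 0.525) = 37.6 μM/s.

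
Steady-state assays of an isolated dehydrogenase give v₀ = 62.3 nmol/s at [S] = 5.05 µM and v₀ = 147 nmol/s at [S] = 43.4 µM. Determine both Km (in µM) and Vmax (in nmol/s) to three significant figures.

Km = 9.46 µM; Vmax = 179 nmol/s

From v = Vmax[S]/(Km+[S]), each point gives Vmax = v(Km+[S])/[S].
Equating: 62.3(Km+5.05)/5.05 = 147(Km+43.4)/43.4.
12.34·Km + 62.3 = 3.387·Km + 147, so (12.34 − 3.387)·Km = 147 − 62.3.
Km = 84.70/8.950 = 9.46 µM; then Vmax = 62.3(9.46+5.05)/5.05 = 179 nmol/s.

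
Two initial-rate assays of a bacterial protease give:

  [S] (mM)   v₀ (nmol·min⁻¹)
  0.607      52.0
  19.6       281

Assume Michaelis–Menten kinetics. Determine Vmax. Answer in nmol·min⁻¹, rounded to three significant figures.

327 nmol·min⁻¹

From v = Vmax[S]/(Km+[S]), each point gives Vmax = v(Km+[S])/[S].
Equating: 52.0(Km+0.607)/0.607 = 281(Km+19.6)/19.6.
85.67·Km + 52.0 = 14.34·Km + 281, so (85.67 − 14.34)·Km = 281 − 52.0.
Km = 229.0/71.33 = 3.21 mM; then Vmax = 52.0(3.21+0.607)/0.607 = 327 nmol·min⁻¹.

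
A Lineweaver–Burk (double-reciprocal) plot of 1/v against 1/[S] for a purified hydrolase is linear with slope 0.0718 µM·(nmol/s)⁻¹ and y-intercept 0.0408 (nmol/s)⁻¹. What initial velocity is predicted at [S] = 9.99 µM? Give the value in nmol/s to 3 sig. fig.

The y-intercept is 1/Vmax, so Vmax = 1/0.0408 = 24.5 nmol/s.
The slope is Km/Vmax, so Km = 0.0718 × 24.5 = 1.76 µM.
Then v = 24.5 × 9.99/(1.76 + 9.99) = 20.8 nmol/s.

20.8 nmol/s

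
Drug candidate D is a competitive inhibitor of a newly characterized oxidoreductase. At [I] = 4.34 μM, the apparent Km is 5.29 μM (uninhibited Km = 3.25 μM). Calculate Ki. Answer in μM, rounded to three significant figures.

Competitive: Km,app = α·Km with α = 1 + [I]/Ki.
α = Km,app/Km = 5.29/3.25 = 1.628.
Since α = 1 + [I]/Ki, [I]/Ki = 1.628 − 1 = 0.6277 and Ki = 4.34/0.6277 = 6.91 μM.

6.91 μM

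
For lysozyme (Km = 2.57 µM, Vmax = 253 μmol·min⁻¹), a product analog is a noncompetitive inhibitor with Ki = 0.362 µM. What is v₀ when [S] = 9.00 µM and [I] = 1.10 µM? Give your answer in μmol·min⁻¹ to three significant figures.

48.7 μmol·min⁻¹

α = 1 + [I]/Ki = 1 + 1.10/0.362 = 4.039.
For a noncompetitive inhibitor, Vmax is reduced to Vmax/α while Km is unchanged: Km,app = 2.57 µM, Vmax,app = 62.6 μmol·min⁻¹.
v = Vmax,app·[S]/(Km,app + [S]) = 62.6 × 9.00/(2.57 + 9.00) = 48.7 μmol·min⁻¹.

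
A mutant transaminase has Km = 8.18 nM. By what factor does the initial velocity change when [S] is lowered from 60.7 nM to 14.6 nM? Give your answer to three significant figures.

0.727

The fractional saturations are [S]/(Km+[S]) = 60.7/68.88 = 0.8812 and 14.6/22.78 = 0.6409.
v₂/v₁ is just their ratio: 0.6409/0.8812 = 0.727.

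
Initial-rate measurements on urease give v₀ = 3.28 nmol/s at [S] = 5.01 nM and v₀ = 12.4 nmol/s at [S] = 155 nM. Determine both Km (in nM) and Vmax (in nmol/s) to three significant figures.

In reciprocal form, 1/v = (Km/Vmax)·(1/[S]) + 1/Vmax. The two points give (1/[S], 1/v) = (0.1996, 0.3049) and (0.006452, 0.08065).
Slope = (0.3049 − 0.08065)/(0.1996 − 0.006452) = 1.161; intercept = 0.3049 − 1.161×0.1996 = 0.07316.
Vmax = 1/intercept = 13.7 nmol/s; Km = slope × Vmax = 1.161 × 13.7 = 15.9 nM.

Km = 15.9 nM; Vmax = 13.7 nmol/s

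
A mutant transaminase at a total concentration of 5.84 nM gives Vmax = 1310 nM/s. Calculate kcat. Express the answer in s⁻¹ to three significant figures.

224 s⁻¹

kcat = Vmax/[E]total = 1310 nM/s / 5.84 nM = 224 s⁻¹.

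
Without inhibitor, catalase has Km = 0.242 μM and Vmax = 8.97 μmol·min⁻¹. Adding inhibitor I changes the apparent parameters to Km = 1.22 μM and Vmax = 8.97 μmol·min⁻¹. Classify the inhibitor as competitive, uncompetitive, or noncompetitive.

competitive

Km increases (0.242 → 1.22 μM) while Vmax is unchanged — the hallmark of competitive inhibition.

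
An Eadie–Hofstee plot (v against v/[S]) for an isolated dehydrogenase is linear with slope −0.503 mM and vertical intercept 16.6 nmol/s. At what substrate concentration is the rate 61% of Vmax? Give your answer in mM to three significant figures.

The Eadie–Hofstee slope gives Km = 0.503 mM (slope = −Km).
v/Vmax = [S]/(Km+[S]) = 0.61 ⇒ [S] = Km·0.61/(1−0.61) = 0.503 × 1.564 = 0.787 mM.

0.787 mM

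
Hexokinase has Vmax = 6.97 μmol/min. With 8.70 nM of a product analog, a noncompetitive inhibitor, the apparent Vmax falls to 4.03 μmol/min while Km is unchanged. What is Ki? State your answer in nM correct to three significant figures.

11.9 nM

Noncompetitive: Vmax,app = Vmax/α with α = 1 + [I]/Ki.
α = Vmax/Vmax,app = 6.97/4.03 = 1.730.
Ki = [I]/(α − 1) = 8.70/0.7295 = 11.9 nM.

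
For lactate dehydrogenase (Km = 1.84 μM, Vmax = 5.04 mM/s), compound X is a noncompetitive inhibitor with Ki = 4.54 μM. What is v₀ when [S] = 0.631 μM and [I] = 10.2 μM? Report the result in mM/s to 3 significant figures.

With α = 1 + [I]/Ki = 1 + 10.2/4.54 = 3.247, the noncompetitive rate law is v = (Vmax/α)·[S] / (Km + [S]).
v = (5.04/3.247)×0.631 / (1.84 + 0.631) = 0.9795/2.471 = 0.396 mM/s.

0.396 mM/s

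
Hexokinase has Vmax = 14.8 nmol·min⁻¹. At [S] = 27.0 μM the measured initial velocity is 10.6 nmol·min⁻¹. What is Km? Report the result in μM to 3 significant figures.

From v = Vmax[S]/(Km+[S]), Km = [S](Vmax − v)/v.
Km = 27.0 × (14.8 − 10.6) / 10.6 = 113.4/10.6 = 10.7 μM.

10.7 μM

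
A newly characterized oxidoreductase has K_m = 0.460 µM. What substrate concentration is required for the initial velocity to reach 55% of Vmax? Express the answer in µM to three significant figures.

v/Vmax = [S]/(Km+[S]) = 0.55, so [S] = Km·0.55/(1 − 0.55) = 0.460 × 1.222.
[S] = 0.562 µM.

0.562 µM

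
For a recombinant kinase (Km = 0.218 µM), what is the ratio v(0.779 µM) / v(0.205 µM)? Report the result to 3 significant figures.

The fractional saturations are [S]/(Km+[S]) = 0.205/0.4230 = 0.4846 and 0.779/0.9970 = 0.7813.
v₂/v₁ is just their ratio: 0.7813/0.4846 = 1.61.

1.61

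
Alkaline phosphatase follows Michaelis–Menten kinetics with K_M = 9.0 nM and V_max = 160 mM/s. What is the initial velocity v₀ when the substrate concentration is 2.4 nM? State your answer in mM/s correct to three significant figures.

33.7 mM/s

v = Vmax·[S]/(Km + [S]) = 160 × 2.4 / (9.0 + 2.4)
  = 384.0 / 11.40 = 33.7 mM/s.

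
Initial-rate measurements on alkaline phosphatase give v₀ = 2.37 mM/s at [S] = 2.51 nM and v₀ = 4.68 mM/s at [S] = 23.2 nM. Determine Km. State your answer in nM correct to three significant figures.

3.11 nM

In reciprocal form, 1/v = (Km/Vmax)·(1/[S]) + 1/Vmax. The two points give (1/[S], 1/v) = (0.3984, 0.4219) and (0.04310, 0.2137).
Slope = (0.4219 − 0.2137)/(0.3984 − 0.04310) = 0.5862; intercept = 0.4219 − 0.5862×0.3984 = 0.1884.
Vmax = 1/intercept = 5.31 mM/s; Km = slope × Vmax = 0.5862 × 5.31 = 3.11 nM.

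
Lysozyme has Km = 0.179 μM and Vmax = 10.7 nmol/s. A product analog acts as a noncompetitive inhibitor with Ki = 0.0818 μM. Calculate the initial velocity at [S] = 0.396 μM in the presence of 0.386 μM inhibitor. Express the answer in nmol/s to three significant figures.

1.29 nmol/s

α = 1 + [I]/Ki = 1 + 0.386/0.0818 = 5.719.
For a noncompetitive inhibitor, Vmax is reduced to Vmax/α while Km is unchanged: Km,app = 0.179 μM, Vmax,app = 1.87 nmol/s.
v = Vmax,app·[S]/(Km,app + [S]) = 1.87 × 0.396/(0.179 + 0.396) = 1.29 nmol/s.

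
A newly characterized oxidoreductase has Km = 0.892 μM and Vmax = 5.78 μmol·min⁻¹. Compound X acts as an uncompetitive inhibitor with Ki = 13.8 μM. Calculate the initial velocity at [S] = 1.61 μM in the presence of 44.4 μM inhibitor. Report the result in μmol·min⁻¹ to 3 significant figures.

1.21 μmol·min⁻¹

With α = 1 + [I]/Ki = 1 + 44.4/13.8 = 4.217, the uncompetitive rate law is v = (Vmax/α)·[S] / (Km/α + [S]).
v = (5.78/4.217)×1.61 / (0.892/4.217 + 1.61) = 2.207/1.822 = 1.21 μmol·min⁻¹.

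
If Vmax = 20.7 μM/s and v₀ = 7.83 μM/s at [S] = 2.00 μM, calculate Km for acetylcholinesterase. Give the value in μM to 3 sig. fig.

v/Vmax = 7.83/20.7 = 0.3783 = [S]/(Km+[S]).
So Km + [S] = [S]/0.3783 = 5.287 μM, giving Km = 5.287 − 2.00 = 3.29 μM.

3.29 μM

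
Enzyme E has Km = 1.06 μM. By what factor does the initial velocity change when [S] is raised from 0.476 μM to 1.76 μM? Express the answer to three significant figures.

2.01

The fractional saturations are [S]/(Km+[S]) = 0.476/1.536 = 0.3099 and 1.76/2.820 = 0.6241.
v₂/v₁ is just their ratio: 0.6241/0.3099 = 2.01.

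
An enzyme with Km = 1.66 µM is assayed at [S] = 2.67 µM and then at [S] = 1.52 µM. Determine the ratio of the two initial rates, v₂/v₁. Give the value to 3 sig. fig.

Since Vmax cancels, v₂/v₁ = [S]₂(Km+[S]₁) / [S]₁(Km+[S]₂).
= 1.52×(1.66+2.67) / (2.67×(1.66+1.52)) = 6.582/8.491 = 0.775.

0.775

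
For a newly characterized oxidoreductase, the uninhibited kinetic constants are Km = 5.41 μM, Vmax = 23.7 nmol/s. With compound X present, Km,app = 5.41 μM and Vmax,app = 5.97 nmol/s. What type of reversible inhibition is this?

Vmax decreases (23.7 → 5.97 nmol/s) while Km is unchanged — pure noncompetitive inhibition.

noncompetitive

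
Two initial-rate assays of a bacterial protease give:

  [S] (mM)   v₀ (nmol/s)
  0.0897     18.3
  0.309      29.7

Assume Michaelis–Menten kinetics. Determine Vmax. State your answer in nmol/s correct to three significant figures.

In reciprocal form, 1/v = (Km/Vmax)·(1/[S]) + 1/Vmax. The two points give (1/[S], 1/v) = (11.15, 0.05464) and (3.236, 0.03367).
Slope = (0.05464 − 0.03367)/(11.15 − 3.236) = 0.002651; intercept = 0.05464 − 0.002651×11.15 = 0.02509.
Vmax = 1/intercept = 39.9 nmol/s; Km = slope × Vmax = 0.002651 × 39.9 = 0.106 mM.

39.9 nmol/s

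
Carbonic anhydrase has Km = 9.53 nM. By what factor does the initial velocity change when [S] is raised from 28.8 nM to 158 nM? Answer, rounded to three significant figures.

The fractional saturations are [S]/(Km+[S]) = 28.8/38.33 = 0.7514 and 158/167.5 = 0.9431.
v₂/v₁ is just their ratio: 0.9431/0.7514 = 1.26.

1.26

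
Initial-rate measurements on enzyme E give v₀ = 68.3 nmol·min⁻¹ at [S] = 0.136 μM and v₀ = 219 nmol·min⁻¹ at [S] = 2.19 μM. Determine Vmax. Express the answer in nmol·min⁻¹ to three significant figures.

In reciprocal form, 1/v = (Km/Vmax)·(1/[S]) + 1/Vmax. The two points give (1/[S], 1/v) = (7.353, 0.01464) and (0.4566, 0.004566).
Slope = (0.01464 − 0.004566)/(7.353 − 0.4566) = 0.001461; intercept = 0.01464 − 0.001461×7.353 = 0.003899.
Vmax = 1/intercept = 256 nmol·min⁻¹; Km = slope × Vmax = 0.001461 × 256 = 0.375 μM.

256 nmol·min⁻¹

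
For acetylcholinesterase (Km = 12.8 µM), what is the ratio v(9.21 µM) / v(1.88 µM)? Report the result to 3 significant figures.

3.27

The fractional saturations are [S]/(Km+[S]) = 1.88/14.68 = 0.1281 and 9.21/22.01 = 0.4184.
v₂/v₁ is just their ratio: 0.4184/0.1281 = 3.27.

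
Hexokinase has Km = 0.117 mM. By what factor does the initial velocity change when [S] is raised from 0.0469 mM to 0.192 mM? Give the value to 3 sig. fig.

2.17

The fractional saturations are [S]/(Km+[S]) = 0.0469/0.1639 = 0.2862 and 0.192/0.3090 = 0.6214.
v₂/v₁ is just their ratio: 0.6214/0.2862 = 2.17.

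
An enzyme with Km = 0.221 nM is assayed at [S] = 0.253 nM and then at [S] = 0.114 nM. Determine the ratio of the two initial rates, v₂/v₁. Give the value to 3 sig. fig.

0.638

The fractional saturations are [S]/(Km+[S]) = 0.253/0.4740 = 0.5338 and 0.114/0.3350 = 0.3403.
v₂/v₁ is just their ratio: 0.3403/0.5338 = 0.638.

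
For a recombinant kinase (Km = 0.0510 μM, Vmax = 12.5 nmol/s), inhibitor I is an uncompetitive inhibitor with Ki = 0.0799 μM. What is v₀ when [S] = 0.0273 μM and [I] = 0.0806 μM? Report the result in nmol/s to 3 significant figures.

With α = 1 + [I]/Ki = 1 + 0.0806/0.0799 = 2.009, the uncompetitive rate law is v = (Vmax/α)·[S] / (Km/α + [S]).
v = (12.5/2.009)×0.0273 / (0.0510/2.009 + 0.0273) = 0.1699/0.05269 = 3.22 nmol/s.

3.22 nmol/s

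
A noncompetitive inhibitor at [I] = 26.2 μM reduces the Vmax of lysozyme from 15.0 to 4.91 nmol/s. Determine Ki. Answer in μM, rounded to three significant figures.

Noncompetitive: Vmax,app = Vmax/α with α = 1 + [I]/Ki.
α = Vmax/Vmax,app = 15.0/4.91 = 3.055.
Since α = 1 + [I]/Ki, [I]/Ki = 3.055 − 1 = 2.055 and Ki = 26.2/2.055 = 12.7 μM.

12.7 μM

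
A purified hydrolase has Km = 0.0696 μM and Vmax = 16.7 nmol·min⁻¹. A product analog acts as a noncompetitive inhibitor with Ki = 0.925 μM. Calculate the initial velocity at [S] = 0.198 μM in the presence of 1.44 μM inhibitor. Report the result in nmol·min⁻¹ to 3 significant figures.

4.83 nmol·min⁻¹

With α = 1 + [I]/Ki = 1 + 1.44/0.925 = 2.557, the noncompetitive rate law is v = (Vmax/α)·[S] / (Km + [S]).
v = (16.7/2.557)×0.198 / (0.0696 + 0.198) = 1.293/0.2676 = 4.83 nmol·min⁻¹.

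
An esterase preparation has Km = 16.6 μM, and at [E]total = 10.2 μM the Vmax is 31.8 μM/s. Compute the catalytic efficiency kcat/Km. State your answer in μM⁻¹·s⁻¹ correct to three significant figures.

0.188 μM⁻¹·s⁻¹

kcat = Vmax/[E]total = 31.8/10.2 = 3.12 s⁻¹.
kcat/Km = 3.12/16.6 = 0.188 μM⁻¹·s⁻¹.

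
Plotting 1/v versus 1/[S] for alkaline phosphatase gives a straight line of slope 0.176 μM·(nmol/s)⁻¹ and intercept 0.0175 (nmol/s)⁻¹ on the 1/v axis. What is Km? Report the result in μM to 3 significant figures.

10.1 μM

y-intercept = 1/Vmax ⇒ Vmax = 57.1 nmol/s; slope = Km/Vmax ⇒ Km = slope × Vmax.
Km = 0.176 × 57.1 = 10.1 μM.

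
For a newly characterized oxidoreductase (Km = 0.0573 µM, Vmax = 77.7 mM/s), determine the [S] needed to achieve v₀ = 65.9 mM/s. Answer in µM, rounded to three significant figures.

The required fractional saturation is v/Vmax = 65.9/77.7 = 0.8481.
Then [S]/(Km+[S]) = 0.8481 ⇒ [S] = 0.0573 × 0.8481/(1 − 0.8481) = 0.320 µM.

0.320 µM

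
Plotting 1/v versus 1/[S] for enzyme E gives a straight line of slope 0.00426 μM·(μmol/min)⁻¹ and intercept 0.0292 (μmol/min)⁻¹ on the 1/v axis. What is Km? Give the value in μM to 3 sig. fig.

0.146 μM

y-intercept = 1/Vmax ⇒ Vmax = 34.2 μmol/min; slope = Km/Vmax ⇒ Km = slope × Vmax.
Km = 0.00426 × 34.2 = 0.146 μM.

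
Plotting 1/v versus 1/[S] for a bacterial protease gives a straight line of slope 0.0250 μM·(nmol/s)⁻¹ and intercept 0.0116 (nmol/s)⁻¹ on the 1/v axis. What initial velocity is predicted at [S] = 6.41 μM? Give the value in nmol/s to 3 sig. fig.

The y-intercept is 1/Vmax, so Vmax = 1/0.0116 = 86.2 nmol/s.
The slope is Km/Vmax, so Km = 0.0250 × 86.2 = 2.16 μM.
Then v = 86.2 × 6.41/(2.16 + 6.41) = 64.5 nmol/s.

64.5 nmol/s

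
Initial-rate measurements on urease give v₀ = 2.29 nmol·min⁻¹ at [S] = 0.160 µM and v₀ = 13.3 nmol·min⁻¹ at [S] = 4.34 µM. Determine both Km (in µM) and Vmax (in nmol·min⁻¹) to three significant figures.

From v = Vmax[S]/(Km+[S]), each point gives Vmax = v(Km+[S])/[S].
Equating: 2.29(Km+0.160)/0.160 = 13.3(Km+4.34)/4.34.
14.31·Km + 2.29 = 3.065·Km + 13.3, so (14.31 − 3.065)·Km = 13.3 − 2.29.
Km = 11.01/11.25 = 0.979 µM; then Vmax = 2.29(0.979+0.160)/0.160 = 16.3 nmol·min⁻¹.

Km = 0.979 µM; Vmax = 16.3 nmol·min⁻¹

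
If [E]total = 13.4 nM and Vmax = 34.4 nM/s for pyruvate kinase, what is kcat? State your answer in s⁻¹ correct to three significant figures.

2.57 s⁻¹

kcat = Vmax/[E]total = 34.4 nM/s / 13.4 nM = 2.57 s⁻¹.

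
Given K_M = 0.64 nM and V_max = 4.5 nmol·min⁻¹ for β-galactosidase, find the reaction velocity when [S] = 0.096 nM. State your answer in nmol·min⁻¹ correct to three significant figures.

[S]/(Km+[S]) = 0.096/0.7360 = 0.1304, the fractional saturation.
v = 0.1304 × Vmax = 0.1304 × 4.5 = 0.587 nmol·min⁻¹.

0.587 nmol·min⁻¹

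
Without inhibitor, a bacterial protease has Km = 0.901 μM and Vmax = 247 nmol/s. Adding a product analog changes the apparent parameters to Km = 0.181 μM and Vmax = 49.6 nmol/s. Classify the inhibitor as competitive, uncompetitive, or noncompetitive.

uncompetitive

Both Km and Vmax decrease by the same factor (~4.98-fold) — characteristic of uncompetitive inhibition.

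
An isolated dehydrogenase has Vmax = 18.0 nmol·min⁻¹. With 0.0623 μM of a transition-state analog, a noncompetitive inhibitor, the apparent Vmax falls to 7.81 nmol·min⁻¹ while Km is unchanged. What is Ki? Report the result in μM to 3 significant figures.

0.0477 μM

Noncompetitive: Vmax,app = Vmax/α with α = 1 + [I]/Ki.
α = Vmax/Vmax,app = 18.0/7.81 = 2.305.
Since α = 1 + [I]/Ki, [I]/Ki = 2.305 − 1 = 1.305 and Ki = 0.0623/1.305 = 0.0477 μM.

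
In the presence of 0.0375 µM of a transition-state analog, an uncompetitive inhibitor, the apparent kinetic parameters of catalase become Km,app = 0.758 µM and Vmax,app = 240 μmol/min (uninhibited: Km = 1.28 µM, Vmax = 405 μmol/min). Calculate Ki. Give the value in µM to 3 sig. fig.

0.0545 µM

Uncompetitive: Vmax,app = Vmax/α (and Km,app = Km/α) with α = 1 + [I]/Ki.
α = Vmax/Vmax,app = 405/240 = 1.688.
Since α = 1 + [I]/Ki, [I]/Ki = 1.688 − 1 = 0.6875 and Ki = 0.0375/0.6875 = 0.0545 µM.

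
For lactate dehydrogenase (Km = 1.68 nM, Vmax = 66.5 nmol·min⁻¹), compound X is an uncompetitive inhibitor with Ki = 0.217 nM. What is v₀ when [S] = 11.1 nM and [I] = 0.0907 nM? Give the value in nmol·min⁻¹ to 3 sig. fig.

α = 1 + [I]/Ki = 1 + 0.0907/0.217 = 1.418.
For an uncompetitive inhibitor, both parameters are divided by α, giving Vmax/α and Km/α: Km,app = 1.18 nM, Vmax,app = 46.9 nmol·min⁻¹.
v = Vmax,app·[S]/(Km,app + [S]) = 46.9 × 11.1/(1.18 + 11.1) = 42.4 nmol·min⁻¹.

42.4 nmol·min⁻¹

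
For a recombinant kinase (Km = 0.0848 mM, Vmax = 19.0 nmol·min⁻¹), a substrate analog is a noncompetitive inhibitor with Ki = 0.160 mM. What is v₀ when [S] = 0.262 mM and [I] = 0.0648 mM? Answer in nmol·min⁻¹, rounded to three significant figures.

α = 1 + [I]/Ki = 1 + 0.0648/0.160 = 1.405.
For a noncompetitive inhibitor, Vmax is reduced to Vmax/α while Km is unchanged: Km,app = 0.0848 mM, Vmax,app = 13.5 nmol·min⁻¹.
v = Vmax,app·[S]/(Km,app + [S]) = 13.5 × 0.262/(0.0848 + 0.262) = 10.2 nmol·min⁻¹.

10.2 nmol·min⁻¹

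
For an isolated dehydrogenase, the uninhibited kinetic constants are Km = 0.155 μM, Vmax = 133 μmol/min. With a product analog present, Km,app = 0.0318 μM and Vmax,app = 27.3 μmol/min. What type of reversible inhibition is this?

Both Km and Vmax decrease by the same factor (~4.88-fold) — characteristic of uncompetitive inhibition.

uncompetitive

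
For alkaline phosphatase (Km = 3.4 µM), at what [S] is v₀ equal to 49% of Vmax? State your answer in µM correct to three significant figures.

3.27 µM

v/Vmax = [S]/(Km+[S]) = 0.49, so [S] = Km·0.49/(1 − 0.49) = 3.4 × 0.9608.
[S] = 3.27 µM.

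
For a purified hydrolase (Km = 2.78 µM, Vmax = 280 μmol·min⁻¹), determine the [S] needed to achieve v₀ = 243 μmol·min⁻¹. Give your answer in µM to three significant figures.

The required fractional saturation is v/Vmax = 243/280 = 0.8679.
Then [S]/(Km+[S]) = 0.8679 ⇒ [S] = 2.78 × 0.8679/(1 − 0.8679) = 18.3 µM.

18.3 µM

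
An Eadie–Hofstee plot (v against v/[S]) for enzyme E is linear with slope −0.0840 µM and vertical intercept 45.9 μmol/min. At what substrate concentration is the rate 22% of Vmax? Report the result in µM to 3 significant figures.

The Eadie–Hofstee slope gives Km = 0.0840 µM (slope = −Km).
v/Vmax = [S]/(Km+[S]) = 0.22 ⇒ [S] = Km·0.22/(1−0.22) = 0.0840 × 0.2821 = 0.0237 µM.

0.0237 µM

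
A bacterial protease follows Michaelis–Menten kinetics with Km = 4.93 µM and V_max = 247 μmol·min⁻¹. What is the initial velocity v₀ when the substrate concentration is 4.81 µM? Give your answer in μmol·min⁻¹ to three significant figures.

[S]/(Km+[S]) = 4.81/9.740 = 0.4938, the fractional saturation.
v = 0.4938 × Vmax = 0.4938 × 247 = 122 μmol·min⁻¹.

122 μmol·min⁻¹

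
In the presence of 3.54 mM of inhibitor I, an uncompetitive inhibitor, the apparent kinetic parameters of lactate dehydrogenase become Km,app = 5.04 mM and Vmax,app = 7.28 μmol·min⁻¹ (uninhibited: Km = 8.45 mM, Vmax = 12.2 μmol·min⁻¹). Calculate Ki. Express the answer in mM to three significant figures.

5.24 mM

Uncompetitive: Vmax,app = Vmax/α (and Km,app = Km/α) with α = 1 + [I]/Ki.
α = Vmax/Vmax,app = 12.2/7.28 = 1.676.
Ki = [I]/(α − 1) = 3.54/0.6758 = 5.24 mM.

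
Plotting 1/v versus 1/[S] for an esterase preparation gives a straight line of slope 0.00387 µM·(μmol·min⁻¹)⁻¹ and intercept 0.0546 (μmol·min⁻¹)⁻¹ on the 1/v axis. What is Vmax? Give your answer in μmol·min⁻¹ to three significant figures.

18.3 μmol·min⁻¹

The y-intercept of a Lineweaver–Burk plot equals 1/Vmax, so Vmax = 1/0.0546 = 18.3 μmol·min⁻¹.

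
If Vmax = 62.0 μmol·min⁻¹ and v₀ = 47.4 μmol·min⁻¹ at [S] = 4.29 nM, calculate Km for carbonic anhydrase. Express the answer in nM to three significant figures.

From v = Vmax[S]/(Km+[S]), Km = [S](Vmax − v)/v.
Km = 4.29 × (62.0 − 47.4) / 47.4 = 62.63/47.4 = 1.32 nM.

1.32 nM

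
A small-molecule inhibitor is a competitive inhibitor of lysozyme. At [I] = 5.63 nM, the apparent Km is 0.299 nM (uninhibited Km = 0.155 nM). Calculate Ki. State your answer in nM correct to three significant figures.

Competitive: Km,app = α·Km with α = 1 + [I]/Ki.
α = Km,app/Km = 0.299/0.155 = 1.929.
Ki = [I]/(α − 1) = 5.63/0.9290 = 6.06 nM.

6.06 nM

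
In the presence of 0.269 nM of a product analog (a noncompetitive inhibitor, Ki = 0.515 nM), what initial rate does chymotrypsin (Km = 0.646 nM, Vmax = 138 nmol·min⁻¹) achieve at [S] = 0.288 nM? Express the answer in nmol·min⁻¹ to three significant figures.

28.0 nmol·min⁻¹

With α = 1 + [I]/Ki = 1 + 0.269/0.515 = 1.522, the noncompetitive rate law is v = (Vmax/α)·[S] / (Km + [S]).
v = (138/1.522)×0.288 / (0.646 + 0.288) = 26.11/0.9340 = 28.0 nmol·min⁻¹.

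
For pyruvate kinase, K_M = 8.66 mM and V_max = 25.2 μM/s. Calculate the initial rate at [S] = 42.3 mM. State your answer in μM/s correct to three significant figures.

v = Vmax·[S]/(Km + [S]) = 25.2 × 42.3 / (8.66 + 42.3)
  = 1066 / 50.96 = 20.9 μM/s.

20.9 μM/s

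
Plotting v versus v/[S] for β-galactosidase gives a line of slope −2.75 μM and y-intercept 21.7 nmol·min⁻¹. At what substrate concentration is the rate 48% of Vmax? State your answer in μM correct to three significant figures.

2.54 μM

The Eadie–Hofstee slope gives Km = 2.75 μM (slope = −Km).
v/Vmax = [S]/(Km+[S]) = 0.48 ⇒ [S] = Km·0.48/(1−0.48) = 2.75 × 0.9231 = 2.54 μM.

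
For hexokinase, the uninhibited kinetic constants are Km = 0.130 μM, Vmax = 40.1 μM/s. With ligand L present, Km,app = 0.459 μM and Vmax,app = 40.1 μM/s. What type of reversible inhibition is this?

competitive

Km increases (0.130 → 0.459 μM) while Vmax is unchanged — the hallmark of competitive inhibition.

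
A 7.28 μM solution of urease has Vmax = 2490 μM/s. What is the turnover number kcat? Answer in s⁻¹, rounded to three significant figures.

342 s⁻¹

kcat = Vmax/[E]total = 2490 μM/s / 7.28 μM = 342 s⁻¹.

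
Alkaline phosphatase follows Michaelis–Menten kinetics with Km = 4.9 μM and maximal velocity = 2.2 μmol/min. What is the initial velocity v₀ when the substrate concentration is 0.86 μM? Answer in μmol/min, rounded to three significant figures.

0.328 μmol/min

[S]/(Km+[S]) = 0.86/5.760 = 0.1493, the fractional saturation.
v = 0.1493 × Vmax = 0.1493 × 2.2 = 0.328 μmol/min.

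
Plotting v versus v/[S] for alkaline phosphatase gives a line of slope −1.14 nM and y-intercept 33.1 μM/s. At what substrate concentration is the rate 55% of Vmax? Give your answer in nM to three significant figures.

1.39 nM

The Eadie–Hofstee slope gives Km = 1.14 nM (slope = −Km).
v/Vmax = [S]/(Km+[S]) = 0.55 ⇒ [S] = Km·0.55/(1−0.55) = 1.14 × 1.222 = 1.39 nM.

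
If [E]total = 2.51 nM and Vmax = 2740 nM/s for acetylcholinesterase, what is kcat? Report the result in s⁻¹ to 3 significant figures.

1090 s⁻¹

kcat = Vmax/[E]total = 2740 nM/s / 2.51 nM = 1090 s⁻¹.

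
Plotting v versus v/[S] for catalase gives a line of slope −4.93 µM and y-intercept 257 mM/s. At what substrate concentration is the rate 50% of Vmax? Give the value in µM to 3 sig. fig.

The Eadie–Hofstee slope gives Km = 4.93 µM (slope = −Km).
v/Vmax = [S]/(Km+[S]) = 0.5 ⇒ [S] = Km·0.5/(1−0.5) = 4.93 × 1.000 = 4.93 µM.

4.93 µM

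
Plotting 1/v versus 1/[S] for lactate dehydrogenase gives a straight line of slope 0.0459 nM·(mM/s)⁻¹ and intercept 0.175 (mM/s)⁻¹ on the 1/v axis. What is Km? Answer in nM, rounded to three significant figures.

y-intercept = 1/Vmax ⇒ Vmax = 5.71 mM/s; slope = Km/Vmax ⇒ Km = slope × Vmax.
Km = 0.0459 × 5.71 = 0.262 nM.

0.262 nM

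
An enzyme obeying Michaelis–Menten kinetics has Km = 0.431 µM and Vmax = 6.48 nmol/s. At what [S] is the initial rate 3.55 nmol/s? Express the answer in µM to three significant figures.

Rearranging v = Vmax[S]/(Km+[S]) gives [S] = Km·v/(Vmax − v).
[S] = 0.431 × 3.55 / (6.48 − 3.55) = 1.530/2.930 = 0.522 µM.

0.522 µM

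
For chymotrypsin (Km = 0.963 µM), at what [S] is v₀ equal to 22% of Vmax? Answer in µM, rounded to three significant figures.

v/Vmax = [S]/(Km+[S]) = 0.22, so [S] = Km·0.22/(1 − 0.22) = 0.963 × 0.2821.
[S] = 0.272 µM.

0.272 µM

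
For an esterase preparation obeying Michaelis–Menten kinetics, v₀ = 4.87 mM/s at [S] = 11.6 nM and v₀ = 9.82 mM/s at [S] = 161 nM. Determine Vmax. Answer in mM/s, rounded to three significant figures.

10.7 mM/s

In reciprocal form, 1/v = (Km/Vmax)·(1/[S]) + 1/Vmax. The two points give (1/[S], 1/v) = (0.08621, 0.2053) and (0.006211, 0.1018).
Slope = (0.2053 − 0.1018)/(0.08621 − 0.006211) = 1.294; intercept = 0.2053 − 1.294×0.08621 = 0.09380.
Vmax = 1/intercept = 10.7 mM/s; Km = slope × Vmax = 1.294 × 10.7 = 13.8 nM.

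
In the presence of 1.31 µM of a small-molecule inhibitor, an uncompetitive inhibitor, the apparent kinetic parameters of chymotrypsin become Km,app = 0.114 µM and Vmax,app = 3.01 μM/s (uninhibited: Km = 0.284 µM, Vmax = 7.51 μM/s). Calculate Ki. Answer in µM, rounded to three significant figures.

0.876 µM

Uncompetitive: Vmax,app = Vmax/α (and Km,app = Km/α) with α = 1 + [I]/Ki.
α = Vmax/Vmax,app = 7.51/3.01 = 2.495.
Ki = [I]/(α − 1) = 1.31/1.495 = 0.876 µM.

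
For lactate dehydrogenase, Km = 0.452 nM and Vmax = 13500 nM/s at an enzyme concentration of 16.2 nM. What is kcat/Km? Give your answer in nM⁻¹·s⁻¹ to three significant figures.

1840 nM⁻¹·s⁻¹

kcat = Vmax/[E]total = 13500/16.2 = 833 s⁻¹.
kcat/Km = 833/0.452 = 1840 nM⁻¹·s⁻¹.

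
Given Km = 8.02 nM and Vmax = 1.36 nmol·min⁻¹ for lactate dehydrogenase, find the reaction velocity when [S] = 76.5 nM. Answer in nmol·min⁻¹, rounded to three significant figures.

1.23 nmol·min⁻¹

v = Vmax·[S]/(Km + [S]) = 1.36 × 76.5 / (8.02 + 76.5)
  = 104.0 / 84.52 = 1.23 nmol·min⁻¹.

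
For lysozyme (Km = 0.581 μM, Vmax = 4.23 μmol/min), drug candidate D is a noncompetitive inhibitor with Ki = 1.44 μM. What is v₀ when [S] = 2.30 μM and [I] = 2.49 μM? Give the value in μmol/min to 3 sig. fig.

1.24 μmol/min

With α = 1 + [I]/Ki = 1 + 2.49/1.44 = 2.729, the noncompetitive rate law is v = (Vmax/α)·[S] / (Km + [S]).
v = (4.23/2.729)×2.30 / (0.581 + 2.30) = 3.565/2.881 = 1.24 μmol/min.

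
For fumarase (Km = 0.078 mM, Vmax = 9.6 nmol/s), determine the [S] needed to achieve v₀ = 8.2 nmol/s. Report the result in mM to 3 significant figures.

The required fractional saturation is v/Vmax = 8.2/9.6 = 0.8542.
Then [S]/(Km+[S]) = 0.8542 ⇒ [S] = 0.078 × 0.8542/(1 − 0.8542) = 0.457 mM.

0.457 mM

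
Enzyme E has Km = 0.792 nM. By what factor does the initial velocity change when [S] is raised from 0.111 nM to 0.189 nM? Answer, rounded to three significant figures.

1.57

The fractional saturations are [S]/(Km+[S]) = 0.111/0.9030 = 0.1229 and 0.189/0.9810 = 0.1927.
v₂/v₁ is just their ratio: 0.1927/0.1229 = 1.57.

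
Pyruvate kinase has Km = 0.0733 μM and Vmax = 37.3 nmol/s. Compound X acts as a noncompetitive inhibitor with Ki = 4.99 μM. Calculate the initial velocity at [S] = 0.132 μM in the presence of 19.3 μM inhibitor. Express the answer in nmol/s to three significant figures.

α = 1 + [I]/Ki = 1 + 19.3/4.99 = 4.868.
For a noncompetitive inhibitor, Vmax is reduced to Vmax/α while Km is unchanged: Km,app = 0.0733 μM, Vmax,app = 7.66 nmol/s.
v = Vmax,app·[S]/(Km,app + [S]) = 7.66 × 0.132/(0.0733 + 0.132) = 4.93 nmol/s.

4.93 nmol/s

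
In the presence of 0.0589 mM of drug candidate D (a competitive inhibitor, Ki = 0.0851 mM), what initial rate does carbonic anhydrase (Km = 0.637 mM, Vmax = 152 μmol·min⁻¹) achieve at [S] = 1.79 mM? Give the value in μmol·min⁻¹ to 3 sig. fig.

α = 1 + [I]/Ki = 1 + 0.0589/0.0851 = 1.692.
For a competitive inhibitor, Vmax is unchanged and the apparent Km becomes α·Km: Km,app = 1.08 mM, Vmax,app = 152 μmol·min⁻¹.
v = Vmax,app·[S]/(Km,app + [S]) = 152 × 1.79/(1.08 + 1.79) = 94.9 μmol·min⁻¹.

94.9 μmol·min⁻¹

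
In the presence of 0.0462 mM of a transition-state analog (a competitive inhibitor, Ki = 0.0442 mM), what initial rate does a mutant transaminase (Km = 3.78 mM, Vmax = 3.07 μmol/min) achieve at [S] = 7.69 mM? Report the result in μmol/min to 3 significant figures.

1.53 μmol/min

With α = 1 + [I]/Ki = 1 + 0.0462/0.0442 = 2.045, the competitive rate law is v = Vmax[S] / (αKm + [S]).
v = 3.07×7.69 / (2.045×3.78 + 7.69) = 23.61/15.42 = 1.53 μmol/min.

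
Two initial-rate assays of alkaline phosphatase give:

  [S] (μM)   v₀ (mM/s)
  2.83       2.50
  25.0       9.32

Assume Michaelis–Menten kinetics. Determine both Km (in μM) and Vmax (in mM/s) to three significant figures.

In reciprocal form, 1/v = (Km/Vmax)·(1/[S]) + 1/Vmax. The two points give (1/[S], 1/v) = (0.3534, 0.4000) and (0.04000, 0.1073).
Slope = (0.4000 − 0.1073)/(0.3534 − 0.04000) = 0.9341; intercept = 0.4000 − 0.9341×0.3534 = 0.06993.
Vmax = 1/intercept = 14.3 mM/s; Km = slope × Vmax = 0.9341 × 14.3 = 13.4 μM.

Km = 13.4 μM; Vmax = 14.3 mM/s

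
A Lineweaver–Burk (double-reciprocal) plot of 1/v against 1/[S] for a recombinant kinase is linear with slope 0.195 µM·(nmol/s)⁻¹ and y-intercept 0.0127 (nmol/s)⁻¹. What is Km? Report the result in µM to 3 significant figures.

15.4 µM

y-intercept = 1/Vmax ⇒ Vmax = 78.7 nmol/s; slope = Km/Vmax ⇒ Km = slope × Vmax.
Km = 0.195 × 78.7 = 15.4 µM.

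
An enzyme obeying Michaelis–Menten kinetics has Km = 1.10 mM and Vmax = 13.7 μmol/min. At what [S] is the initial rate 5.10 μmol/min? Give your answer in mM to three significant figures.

0.652 mM

Rearranging v = Vmax[S]/(Km+[S]) gives [S] = Km·v/(Vmax − v).
[S] = 1.10 × 5.10 / (13.7 − 5.10) = 5.610/8.600 = 0.652 mM.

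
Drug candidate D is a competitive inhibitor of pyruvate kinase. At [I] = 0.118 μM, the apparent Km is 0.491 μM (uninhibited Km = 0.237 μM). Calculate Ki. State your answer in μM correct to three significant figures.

0.110 μM

Competitive: Km,app = α·Km with α = 1 + [I]/Ki.
α = Km,app/Km = 0.491/0.237 = 2.072.
Ki = [I]/(α − 1) = 0.118/1.072 = 0.110 μM.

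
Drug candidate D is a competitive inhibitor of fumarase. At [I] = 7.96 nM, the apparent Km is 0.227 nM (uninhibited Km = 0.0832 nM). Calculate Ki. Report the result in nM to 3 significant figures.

Competitive: Km,app = α·Km with α = 1 + [I]/Ki.
α = Km,app/Km = 0.227/0.0832 = 2.728.
Since α = 1 + [I]/Ki, [I]/Ki = 2.728 − 1 = 1.728 and Ki = 7.96/1.728 = 4.61 nM.

4.61 nM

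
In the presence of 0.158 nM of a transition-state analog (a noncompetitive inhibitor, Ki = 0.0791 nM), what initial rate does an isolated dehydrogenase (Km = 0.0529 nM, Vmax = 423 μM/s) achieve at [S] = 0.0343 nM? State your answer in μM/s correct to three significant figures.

With α = 1 + [I]/Ki = 1 + 0.158/0.0791 = 2.997, the noncompetitive rate law is v = (Vmax/α)·[S] / (Km + [S]).
v = (423/2.997)×0.0343 / (0.0529 + 0.0343) = 4.840/0.08720 = 55.5 μM/s.

55.5 μM/s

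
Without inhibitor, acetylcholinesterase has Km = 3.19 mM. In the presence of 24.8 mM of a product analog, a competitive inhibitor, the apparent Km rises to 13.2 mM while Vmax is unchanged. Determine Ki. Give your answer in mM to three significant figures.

Competitive: Km,app = α·Km with α = 1 + [I]/Ki.
α = Km,app/Km = 13.2/3.19 = 4.138.
Ki = [I]/(α − 1) = 24.8/3.138 = 7.90 mM.

7.90 mM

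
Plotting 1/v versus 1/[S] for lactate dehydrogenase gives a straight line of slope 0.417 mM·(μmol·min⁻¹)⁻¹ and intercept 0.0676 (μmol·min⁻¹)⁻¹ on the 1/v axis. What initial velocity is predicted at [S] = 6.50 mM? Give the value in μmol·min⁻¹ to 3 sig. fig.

The y-intercept is 1/Vmax, so Vmax = 1/0.0676 = 14.8 μmol·min⁻¹.
The slope is Km/Vmax, so Km = 0.417 × 14.8 = 6.17 mM.
Then v = 14.8 × 6.50/(6.17 + 6.50) = 7.59 μmol·min⁻¹.

7.59 μmol·min⁻¹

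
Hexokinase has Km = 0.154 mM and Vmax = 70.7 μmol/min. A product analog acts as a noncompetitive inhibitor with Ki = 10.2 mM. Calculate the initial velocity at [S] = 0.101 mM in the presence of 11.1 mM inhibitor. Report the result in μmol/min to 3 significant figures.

13.4 μmol/min

α = 1 + [I]/Ki = 1 + 11.1/10.2 = 2.088.
For a noncompetitive inhibitor, Vmax is reduced to Vmax/α while Km is unchanged: Km,app = 0.154 mM, Vmax,app = 33.9 μmol/min.
v = Vmax,app·[S]/(Km,app + [S]) = 33.9 × 0.101/(0.154 + 0.101) = 13.4 μmol/min.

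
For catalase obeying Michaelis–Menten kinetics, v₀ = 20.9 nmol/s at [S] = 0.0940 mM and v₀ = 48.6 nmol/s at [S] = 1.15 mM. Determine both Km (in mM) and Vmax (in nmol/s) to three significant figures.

Km = 0.154 mM; Vmax = 55.1 nmol/s

In reciprocal form, 1/v = (Km/Vmax)·(1/[S]) + 1/Vmax. The two points give (1/[S], 1/v) = (10.64, 0.04785) and (0.8696, 0.02058).
Slope = (0.04785 − 0.02058)/(10.64 − 0.8696) = 0.002792; intercept = 0.04785 − 0.002792×10.64 = 0.01815.
Vmax = 1/intercept = 55.1 nmol/s; Km = slope × Vmax = 0.002792 × 55.1 = 0.154 mM.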